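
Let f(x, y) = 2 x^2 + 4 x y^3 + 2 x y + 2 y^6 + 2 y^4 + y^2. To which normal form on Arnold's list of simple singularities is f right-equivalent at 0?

A1

The Hessian of f at 0 is [[4, 2], [2, 2]] with rank 2, so corank 0. A Groebner basis of the Jacobian ideal J(f) in C{x,y} is {x, y}; counting standard monomials gives mu = 1. Corank 0: nondegenerate Morse point, so A_1.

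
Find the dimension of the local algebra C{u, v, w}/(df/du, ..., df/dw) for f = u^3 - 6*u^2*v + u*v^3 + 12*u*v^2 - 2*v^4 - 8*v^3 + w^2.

The Hessian of f at 0 has rank 1. Corank 2; j^3 = (u - 2*v)^3 is a perfect cube, so E-series; the 4-jet and mu = 7 give E_7.

7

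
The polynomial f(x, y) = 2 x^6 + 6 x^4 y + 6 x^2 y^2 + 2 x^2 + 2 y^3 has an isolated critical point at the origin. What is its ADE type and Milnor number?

Type A_{2}, Milnor number mu = 2.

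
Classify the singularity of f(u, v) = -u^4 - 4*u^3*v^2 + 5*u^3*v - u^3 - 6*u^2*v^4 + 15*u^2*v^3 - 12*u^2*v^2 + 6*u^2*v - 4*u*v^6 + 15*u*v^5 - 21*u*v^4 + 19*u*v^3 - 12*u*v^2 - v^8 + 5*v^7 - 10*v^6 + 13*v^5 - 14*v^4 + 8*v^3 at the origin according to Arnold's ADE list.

E_7

The Hessian of f at 0 has rank 0. Corank 2; j^3 = -(u - 2*v)^3 is a perfect cube, so E-series; the 4-jet and mu = 7 give E_7.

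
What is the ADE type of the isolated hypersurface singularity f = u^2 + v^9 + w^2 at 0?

A_{8}

The Hessian of f at 0 has rank 2. Corank 1: A-series; mu = 8 gives A_8.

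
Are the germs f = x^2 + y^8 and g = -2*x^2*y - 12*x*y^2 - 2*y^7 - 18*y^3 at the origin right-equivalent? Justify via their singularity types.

The Hessian of f at 0 is [[2, 0], [0, 0]] with rank 1, so corank 1. A Groebner basis of the Jacobian ideal J(f) in C{x,y} is {y^7, x}; counting standard monomials gives mu = 7. Corank 1: A-series; mu = 7 gives A_7. The Hessian of g at 0 is [[0, 0], [0, 0]] with rank 0, so corank 2. A Groebner basis of the Jacobian ideal J(g) in C{x,y} is {x^2/7 + y^6 - 9*y^2/7, x^3 + 27*y^3, x*y + 3*y^2}; counting standard monomials gives mu = 8. Corank 2; j^3 = -2*y*(x + 3*y)^2 has shape L^2 M (L != M), so D-series; mu = 8 gives D_8. f is A_7 but g is D_8, hence not right-equivalent.

No.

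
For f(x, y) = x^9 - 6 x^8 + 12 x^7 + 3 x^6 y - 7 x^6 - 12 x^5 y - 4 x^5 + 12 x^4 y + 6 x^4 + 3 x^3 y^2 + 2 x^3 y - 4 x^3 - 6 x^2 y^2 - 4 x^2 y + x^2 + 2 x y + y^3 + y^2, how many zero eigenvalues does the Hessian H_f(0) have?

1

Hessian at 0 has rank 1.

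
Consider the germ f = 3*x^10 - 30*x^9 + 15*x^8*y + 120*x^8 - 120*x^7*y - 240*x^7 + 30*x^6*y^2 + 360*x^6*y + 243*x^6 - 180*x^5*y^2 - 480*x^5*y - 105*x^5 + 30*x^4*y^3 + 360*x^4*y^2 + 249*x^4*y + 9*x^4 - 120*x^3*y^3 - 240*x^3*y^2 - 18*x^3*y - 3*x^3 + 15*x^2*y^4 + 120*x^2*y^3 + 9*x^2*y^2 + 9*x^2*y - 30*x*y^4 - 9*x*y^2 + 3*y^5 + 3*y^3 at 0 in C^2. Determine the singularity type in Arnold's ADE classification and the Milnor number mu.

Type E8, Milnor number mu = 8.

The Hessian of f at 0 has rank 0. Corank 2; j^3 = -3*(x - y)^3 is a perfect cube, so E-series; the 5-jet and mu = 8 give E_8.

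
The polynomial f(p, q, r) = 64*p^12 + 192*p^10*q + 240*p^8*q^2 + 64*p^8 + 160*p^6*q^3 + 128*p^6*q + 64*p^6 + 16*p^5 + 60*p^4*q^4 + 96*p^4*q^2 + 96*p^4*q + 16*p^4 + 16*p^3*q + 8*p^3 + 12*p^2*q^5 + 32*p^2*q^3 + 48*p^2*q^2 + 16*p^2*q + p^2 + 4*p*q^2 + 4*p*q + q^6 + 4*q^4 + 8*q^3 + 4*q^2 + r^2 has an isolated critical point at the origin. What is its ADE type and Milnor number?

The Hessian of f at 0 is [[2, 4, 0], [4, 8, 0], [0, 0, 2]] with rank 2, so corank 1. A Groebner basis of the Jacobian ideal J(f) in C{p,q,r} is {p*q^2 - 53*p*q/161 + 79*p/6440 - 1409*q^2/3220 + 79*q/3220, 89*p*q/322 - 2*p/161 + q^3 + 53*q^2/161 - 4*q/161, p^2 - 4*p*q/161 + 729*p/3220 + 41*q^2/1610 + 729*q/1610, r}; counting standard monomials gives mu = 5. Corank 1: A-series; mu = 5 gives A_5.

Type A_{5}, Milnor number mu = 5.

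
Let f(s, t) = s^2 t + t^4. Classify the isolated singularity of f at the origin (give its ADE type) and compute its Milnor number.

The Hessian of f at 0 has rank 0. Corank 2; j^3 = s^2*t has shape L^2 M (L != M), so D-series; mu = 5 gives D_5.

Type D_5, Milnor number mu = 5.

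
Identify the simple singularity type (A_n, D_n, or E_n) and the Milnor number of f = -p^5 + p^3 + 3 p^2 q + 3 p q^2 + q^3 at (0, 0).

The Hessian of f at 0 has rank 0. Corank 2; j^3 = (p + q)^3 is a perfect cube, so E-series; the 5-jet and mu = 8 give E_8.

Type E8, Milnor number mu = 8.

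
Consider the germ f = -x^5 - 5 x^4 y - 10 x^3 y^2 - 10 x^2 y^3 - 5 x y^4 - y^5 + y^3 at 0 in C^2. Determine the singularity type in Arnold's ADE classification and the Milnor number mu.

The Hessian of f at 0 has rank 0. Corank 2; j^3 = y^3 is a perfect cube, so E-series; the 5-jet and mu = 8 give E_8.

Type E8, Milnor number mu = 8.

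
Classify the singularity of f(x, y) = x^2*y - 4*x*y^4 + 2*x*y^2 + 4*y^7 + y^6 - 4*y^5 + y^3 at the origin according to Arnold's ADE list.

D_{7}

The Hessian of f at 0 has rank 0. Corank 2; j^3 = y*(x + y)^2 has shape L^2 M (L != M), so D-series; mu = 7 gives D_7.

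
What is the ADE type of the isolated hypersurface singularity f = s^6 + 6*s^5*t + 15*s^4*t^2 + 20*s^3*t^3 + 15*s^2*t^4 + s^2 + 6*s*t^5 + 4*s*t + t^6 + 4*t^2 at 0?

A5

The Hessian of f at 0 has rank 1. Corank 1: A-series; mu = 5 gives A_5.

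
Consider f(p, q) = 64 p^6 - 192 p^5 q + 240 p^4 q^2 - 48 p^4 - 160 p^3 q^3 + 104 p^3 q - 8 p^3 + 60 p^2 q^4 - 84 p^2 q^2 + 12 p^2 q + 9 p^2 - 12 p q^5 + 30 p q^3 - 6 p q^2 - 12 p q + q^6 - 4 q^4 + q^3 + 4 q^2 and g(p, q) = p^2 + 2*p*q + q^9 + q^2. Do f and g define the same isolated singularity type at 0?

The Hessian of f at 0 has rank 1. Corank 1: A-series; mu = 2 gives A_2. The Hessian of g at 0 has rank 1. Corank 1: A-series; mu = 8 gives A_8. f is A_2 but g is A_8, hence not right-equivalent.

No.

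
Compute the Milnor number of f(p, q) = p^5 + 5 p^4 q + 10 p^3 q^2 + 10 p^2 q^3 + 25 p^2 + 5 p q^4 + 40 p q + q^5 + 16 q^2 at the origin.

The Hessian of f at 0 is [[50, 40], [40, 32]] with rank 1, so corank 1. A Groebner basis of the Jacobian ideal J(f) in C{p,q} is {q^4, p + 4*q/5}; counting standard monomials gives mu = 4. Corank 1: A-series; mu = 4 gives A_4.

4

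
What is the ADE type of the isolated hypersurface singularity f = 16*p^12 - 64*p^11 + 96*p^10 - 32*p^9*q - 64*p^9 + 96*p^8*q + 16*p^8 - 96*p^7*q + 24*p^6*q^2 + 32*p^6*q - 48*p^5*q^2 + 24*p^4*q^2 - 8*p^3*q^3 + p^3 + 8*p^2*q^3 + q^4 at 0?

E_{6}

The Hessian of f at 0 has rank 0. Corank 2; j^3 = p^3 is a perfect cube, so E-series; the 4-jet and mu = 6 give E_6.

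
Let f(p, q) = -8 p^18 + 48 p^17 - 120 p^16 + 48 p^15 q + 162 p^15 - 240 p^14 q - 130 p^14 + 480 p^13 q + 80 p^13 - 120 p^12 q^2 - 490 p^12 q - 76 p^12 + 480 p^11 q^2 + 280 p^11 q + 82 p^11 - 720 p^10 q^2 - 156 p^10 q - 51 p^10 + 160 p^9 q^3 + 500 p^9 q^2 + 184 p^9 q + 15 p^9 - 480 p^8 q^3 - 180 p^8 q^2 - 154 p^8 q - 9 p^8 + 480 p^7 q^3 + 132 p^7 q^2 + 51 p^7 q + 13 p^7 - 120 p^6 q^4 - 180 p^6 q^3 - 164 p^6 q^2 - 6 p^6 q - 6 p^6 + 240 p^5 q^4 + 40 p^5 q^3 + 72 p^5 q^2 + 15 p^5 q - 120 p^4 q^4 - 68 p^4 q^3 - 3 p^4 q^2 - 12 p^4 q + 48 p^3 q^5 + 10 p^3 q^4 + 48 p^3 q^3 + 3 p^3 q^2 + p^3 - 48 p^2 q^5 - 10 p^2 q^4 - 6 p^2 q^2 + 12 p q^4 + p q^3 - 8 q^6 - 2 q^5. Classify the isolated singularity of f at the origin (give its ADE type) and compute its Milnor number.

The Hessian of f at 0 is [[0, 0], [0, 0]] with rank 0, so corank 2. A Groebner basis of the Jacobian ideal J(f) in C{p,q} is {-p^2/4 + q^4 - q^3/12, p^3, p^2*q + p^2/12 + q^3/36, -p^2/2 + p*q^2 - q^3/6}; counting standard monomials gives mu = 7. Corank 2; j^3 = p^3 is a perfect cube, so E-series; the 4-jet and mu = 7 give E_7.

Type E_{7}, Milnor number mu = 7.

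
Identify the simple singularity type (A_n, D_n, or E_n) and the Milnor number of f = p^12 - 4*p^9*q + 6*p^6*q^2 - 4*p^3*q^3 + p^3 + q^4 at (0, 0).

The Hessian of f at 0 has rank 0. Corank 2; j^3 = p^3 is a perfect cube, so E-series; the 4-jet and mu = 6 give E_6.

Type E_6, Milnor number mu = 6.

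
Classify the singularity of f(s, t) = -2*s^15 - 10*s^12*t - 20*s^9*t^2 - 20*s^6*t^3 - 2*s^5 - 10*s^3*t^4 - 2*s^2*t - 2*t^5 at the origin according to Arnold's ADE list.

The Hessian of f at 0 is [[0, 0], [0, 0]] with rank 0, so corank 2. A Groebner basis of the Jacobian ideal J(f) in C{s,t} is {s^2/5 + t^4, s^3, s*t}; counting standard monomials gives mu = 6. Corank 2; j^3 = -2*s^2*t has shape L^2 M (L != M), so D-series; mu = 6 gives D_6.

D6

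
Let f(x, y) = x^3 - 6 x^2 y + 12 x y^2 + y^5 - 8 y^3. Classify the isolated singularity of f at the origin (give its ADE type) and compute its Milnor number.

The Hessian of f at 0 has rank 0. Corank 2; j^3 = (x - 2*y)^3 is a perfect cube, so E-series; the 5-jet and mu = 8 give E_8.

Type E_{8}, Milnor number mu = 8.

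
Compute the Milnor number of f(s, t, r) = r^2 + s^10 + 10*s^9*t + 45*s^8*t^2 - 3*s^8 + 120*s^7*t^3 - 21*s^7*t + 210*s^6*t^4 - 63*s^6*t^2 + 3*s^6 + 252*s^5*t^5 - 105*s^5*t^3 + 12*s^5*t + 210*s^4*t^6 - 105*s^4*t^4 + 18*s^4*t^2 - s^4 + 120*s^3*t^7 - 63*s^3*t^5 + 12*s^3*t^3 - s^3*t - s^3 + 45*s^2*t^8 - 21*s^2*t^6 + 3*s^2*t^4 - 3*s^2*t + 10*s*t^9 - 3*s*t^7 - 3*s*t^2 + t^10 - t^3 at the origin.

The Hessian of f at 0 is [[0, 0, 0], [0, 0, 0], [0, 0, 2]] with rank 1, so corank 2. A Groebner basis of the Jacobian ideal J(f) in C{s,t,r} is {3*s^2 + 6*s*t + t^4 - t^3 + 3*t^2, s^3 + 3*s^2 + 6*s*t + 3*t^2, s^2*t - 3*s^2 - 6*s*t - 3*t^2, 2*s^2 + s*t^2 + 4*s*t + t^3/3 + 2*t^2, r}; counting standard monomials gives mu = 7. Corank 2; j^3 = -(s + t)^3 is a perfect cube, so E-series; the 4-jet and mu = 7 give E_7.

7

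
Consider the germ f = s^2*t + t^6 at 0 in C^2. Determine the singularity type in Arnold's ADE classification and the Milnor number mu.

Type D7, Milnor number mu = 7.

The Hessian of f at 0 has rank 0. Corank 2; j^3 = s^2*t has shape L^2 M (L != M), so D-series; mu = 7 gives D_7.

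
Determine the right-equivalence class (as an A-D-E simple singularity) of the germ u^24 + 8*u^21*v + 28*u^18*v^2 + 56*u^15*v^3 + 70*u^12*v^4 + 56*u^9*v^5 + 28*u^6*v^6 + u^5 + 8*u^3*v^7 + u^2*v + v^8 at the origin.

D9

The Hessian of f at 0 has rank 0. Corank 2; j^3 = u^2*v has shape L^2 M (L != M), so D-series; mu = 9 gives D_9.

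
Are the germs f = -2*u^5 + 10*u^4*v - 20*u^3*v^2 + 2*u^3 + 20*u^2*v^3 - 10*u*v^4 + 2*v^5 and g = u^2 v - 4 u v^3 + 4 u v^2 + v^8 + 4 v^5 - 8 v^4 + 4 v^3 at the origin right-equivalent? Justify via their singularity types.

No.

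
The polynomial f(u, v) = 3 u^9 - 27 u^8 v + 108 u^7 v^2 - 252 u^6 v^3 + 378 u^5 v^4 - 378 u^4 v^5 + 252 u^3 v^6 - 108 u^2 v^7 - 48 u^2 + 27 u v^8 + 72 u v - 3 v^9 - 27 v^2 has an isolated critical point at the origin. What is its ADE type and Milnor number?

The Hessian of f at 0 has rank 1. Corank 1: A-series; mu = 8 gives A_8.

Type A_{8}, Milnor number mu = 8.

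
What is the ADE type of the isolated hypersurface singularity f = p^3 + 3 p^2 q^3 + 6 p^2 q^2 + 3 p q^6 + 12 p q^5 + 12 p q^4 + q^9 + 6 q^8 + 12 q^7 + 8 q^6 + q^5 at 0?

The Hessian of f at 0 has rank 0. Corank 2; j^3 = p^3 is a perfect cube, so E-series; the 5-jet and mu = 8 give E_8.

E_8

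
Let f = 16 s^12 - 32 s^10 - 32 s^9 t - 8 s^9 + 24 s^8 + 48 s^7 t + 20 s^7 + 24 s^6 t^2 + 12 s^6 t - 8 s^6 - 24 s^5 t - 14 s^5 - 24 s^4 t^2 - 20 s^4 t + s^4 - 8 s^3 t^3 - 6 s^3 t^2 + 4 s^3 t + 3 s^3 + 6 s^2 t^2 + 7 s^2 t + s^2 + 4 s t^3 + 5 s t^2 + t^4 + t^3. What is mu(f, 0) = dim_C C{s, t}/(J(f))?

2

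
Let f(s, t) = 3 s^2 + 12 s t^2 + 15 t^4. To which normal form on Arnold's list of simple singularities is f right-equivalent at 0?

A_3

The Hessian of f at 0 is [[6, 0], [0, 0]] with rank 1, so corank 1. A Groebner basis of the Jacobian ideal J(f) in C{s,t} is {s^2, s*t, s/2 + t^2}; counting standard monomials gives mu = 3. Corank 1: A-series; mu = 3 gives A_3.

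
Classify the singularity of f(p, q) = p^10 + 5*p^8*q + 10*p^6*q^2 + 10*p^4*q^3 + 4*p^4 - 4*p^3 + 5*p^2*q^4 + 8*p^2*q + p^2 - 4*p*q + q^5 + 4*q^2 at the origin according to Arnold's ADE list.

A_4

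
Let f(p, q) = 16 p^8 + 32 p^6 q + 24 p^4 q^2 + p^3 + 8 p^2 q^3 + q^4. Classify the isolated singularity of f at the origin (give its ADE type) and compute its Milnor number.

The Hessian of f at 0 is [[0, 0], [0, 0]] with rank 0, so corank 2. A Groebner basis of the Jacobian ideal J(f) in C{p,q} is {q^3, p^2}; counting standard monomials gives mu = 6. Corank 2; j^3 = p^3 is a perfect cube, so E-series; the 4-jet and mu = 6 give E_6.

Type E_{6}, Milnor number mu = 6.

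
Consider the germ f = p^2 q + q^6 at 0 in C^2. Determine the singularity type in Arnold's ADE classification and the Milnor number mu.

The Hessian of f at 0 is [[0, 0], [0, 0]] with rank 0, so corank 2. A Groebner basis of the Jacobian ideal J(f) in C{p,q} is {p^2/6 + q^5, p^3, p*q}; counting standard monomials gives mu = 7. Corank 2; j^3 = p^2*q has shape L^2 M (L != M), so D-series; mu = 7 gives D_7.

Type D7, Milnor number mu = 7.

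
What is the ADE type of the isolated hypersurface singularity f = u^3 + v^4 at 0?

E_6

The Hessian of f at 0 is [[0, 0], [0, 0]] with rank 0, so corank 2. A Groebner basis of the Jacobian ideal J(f) in C{u,v} is {v^3, u^2}; counting standard monomials gives mu = 6. Corank 2; j^3 = u^3 is a perfect cube, so E-series; the 4-jet and mu = 6 give E_6.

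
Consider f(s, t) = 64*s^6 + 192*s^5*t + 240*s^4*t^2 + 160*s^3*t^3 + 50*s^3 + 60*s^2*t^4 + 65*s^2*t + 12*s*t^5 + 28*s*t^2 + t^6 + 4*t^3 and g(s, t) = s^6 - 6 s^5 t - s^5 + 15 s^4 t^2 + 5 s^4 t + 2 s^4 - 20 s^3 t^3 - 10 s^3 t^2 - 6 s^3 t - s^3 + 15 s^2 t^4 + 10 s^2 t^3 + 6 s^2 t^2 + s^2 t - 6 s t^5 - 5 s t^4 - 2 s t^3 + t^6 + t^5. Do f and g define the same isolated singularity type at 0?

Yes.

The Hessian of f at 0 is [[0, 0], [0, 0]] with rank 0, so corank 2. A Groebner basis of the Jacobian ideal J(f) in C{s,t} is {-15625*s*t/12 + t^5 - 3125*t^2/6, s*t^2 + 2*t^3/5, s^2 + 9*s*t/10 + t^2/5}; counting standard monomials gives mu = 7. Corank 2; j^3 = (2*s + t)*(5*s + 2*t)^2 has shape L^2 M (L != M), so D-series; mu = 7 gives D_7. The Hessian of g at 0 is [[0, 0], [0, 0]] with rank 0, so corank 2. A Groebner basis of the Jacobian ideal J(g) in C{s,t} is {-s^2/21 + 10*s*t/21 + t^4 - 10*t^3/21, s^3, s^2*t + 2*s^2/21 + s*t/21 - t^3/21, -5*s^2/21 + s*t^2 + 8*s*t/21 - 8*t^3/21}; counting standard monomials gives mu = 7. Corank 2; j^3 = -s^2*(s - t) has shape L^2 M (L != M), so D-series; mu = 7 gives D_7. Both have type D_7, hence right-equivalent.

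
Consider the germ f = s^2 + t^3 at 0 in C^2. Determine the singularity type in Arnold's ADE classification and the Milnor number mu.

The Hessian of f at 0 is [[2, 0], [0, 0]] with rank 1, so corank 1. A Groebner basis of the Jacobian ideal J(f) in C{s,t} is {t^2, s}; counting standard monomials gives mu = 2. Corank 1: A-series; mu = 2 gives A_2.

Type A2, Milnor number mu = 2.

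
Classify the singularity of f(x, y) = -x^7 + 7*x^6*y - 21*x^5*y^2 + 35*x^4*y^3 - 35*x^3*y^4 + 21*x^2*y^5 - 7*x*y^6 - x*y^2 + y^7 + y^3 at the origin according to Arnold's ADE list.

D_8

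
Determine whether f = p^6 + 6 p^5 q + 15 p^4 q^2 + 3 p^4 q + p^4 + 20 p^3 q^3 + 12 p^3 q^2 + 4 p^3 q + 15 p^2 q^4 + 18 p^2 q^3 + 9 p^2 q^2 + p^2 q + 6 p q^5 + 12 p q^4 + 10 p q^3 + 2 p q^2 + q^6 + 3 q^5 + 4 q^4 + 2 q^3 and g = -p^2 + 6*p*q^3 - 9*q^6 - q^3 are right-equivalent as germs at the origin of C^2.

The Hessian of f at 0 has rank 0. Corank 2; j^3 = q*(p^2 + 2*p*q + 2*q^2) splits into three distinct lines over C (the quadratic factor has nonzero discriminant), so D_4. The Hessian of g at 0 has rank 1. Corank 1: A-series; mu = 2 gives A_2. f is D_4 but g is A_2, hence not right-equivalent.

No.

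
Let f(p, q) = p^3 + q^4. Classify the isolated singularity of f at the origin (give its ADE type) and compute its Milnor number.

Type E6, Milnor number mu = 6.

The Hessian of f at 0 is [[0, 0], [0, 0]] with rank 0, so corank 2. A Groebner basis of the Jacobian ideal J(f) in C{p,q} is {q^3, p^2}; counting standard monomials gives mu = 6. Corank 2; j^3 = p^3 is a perfect cube, so E-series; the 4-jet and mu = 6 give E_6.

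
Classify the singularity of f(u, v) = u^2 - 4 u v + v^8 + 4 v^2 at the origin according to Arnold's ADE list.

A_7

The Hessian of f at 0 has rank 1. Corank 1: A-series; mu = 7 gives A_7.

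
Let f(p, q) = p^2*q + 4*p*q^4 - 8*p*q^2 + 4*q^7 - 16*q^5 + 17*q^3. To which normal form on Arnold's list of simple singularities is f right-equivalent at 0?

D_{4}

The Hessian of f at 0 has rank 0. Corank 2; j^3 = q*(p^2 - 8*p*q + 17*q^2) splits into three distinct lines over C (the quadratic factor has nonzero discriminant), so D_4.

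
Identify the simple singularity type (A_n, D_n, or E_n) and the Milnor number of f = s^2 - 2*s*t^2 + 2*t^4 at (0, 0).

Type A_{3}, Milnor number mu = 3.

The Hessian of f at 0 has rank 1. Corank 1: A-series; mu = 3 gives A_3.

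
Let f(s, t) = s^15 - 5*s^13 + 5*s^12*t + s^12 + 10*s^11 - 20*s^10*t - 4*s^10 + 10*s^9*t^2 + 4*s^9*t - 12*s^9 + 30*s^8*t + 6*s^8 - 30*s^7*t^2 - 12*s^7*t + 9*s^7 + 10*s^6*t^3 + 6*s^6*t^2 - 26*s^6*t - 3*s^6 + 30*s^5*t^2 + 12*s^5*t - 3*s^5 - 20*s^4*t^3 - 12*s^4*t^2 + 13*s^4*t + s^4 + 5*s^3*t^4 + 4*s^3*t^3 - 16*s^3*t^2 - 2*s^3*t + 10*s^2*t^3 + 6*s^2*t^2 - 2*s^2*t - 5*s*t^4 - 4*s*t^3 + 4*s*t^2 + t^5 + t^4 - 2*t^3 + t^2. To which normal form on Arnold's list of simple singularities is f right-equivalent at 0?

A_{4}

The Hessian of f at 0 is [[0, 0], [0, 2]] with rank 1, so corank 1. A Groebner basis of the Jacobian ideal J(f) in C{s,t} is {s^2 - 3*s*t - t, t^2}; counting standard monomials gives mu = 4. Corank 1: A-series; mu = 4 gives A_4.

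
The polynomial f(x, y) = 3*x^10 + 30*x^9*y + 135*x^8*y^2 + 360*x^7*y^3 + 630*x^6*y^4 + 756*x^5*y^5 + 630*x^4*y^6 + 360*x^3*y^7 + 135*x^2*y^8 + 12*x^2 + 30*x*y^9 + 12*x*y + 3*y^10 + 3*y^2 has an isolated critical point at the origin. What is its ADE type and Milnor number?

Type A_9, Milnor number mu = 9.

The Hessian of f at 0 is [[24, 12], [12, 6]] with rank 1, so corank 1. A Groebner basis of the Jacobian ideal J(f) in C{x,y} is {y^9, x + y/2}; counting standard monomials gives mu = 9. Corank 1: A-series; mu = 9 gives A_9.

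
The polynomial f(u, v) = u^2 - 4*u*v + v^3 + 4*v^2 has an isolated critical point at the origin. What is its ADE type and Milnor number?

The Hessian of f at 0 has rank 1. Corank 1: A-series; mu = 2 gives A_2.

Type A_{2}, Milnor number mu = 2.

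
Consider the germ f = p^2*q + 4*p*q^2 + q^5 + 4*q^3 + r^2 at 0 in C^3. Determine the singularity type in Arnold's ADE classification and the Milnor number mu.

Type D_{6}, Milnor number mu = 6.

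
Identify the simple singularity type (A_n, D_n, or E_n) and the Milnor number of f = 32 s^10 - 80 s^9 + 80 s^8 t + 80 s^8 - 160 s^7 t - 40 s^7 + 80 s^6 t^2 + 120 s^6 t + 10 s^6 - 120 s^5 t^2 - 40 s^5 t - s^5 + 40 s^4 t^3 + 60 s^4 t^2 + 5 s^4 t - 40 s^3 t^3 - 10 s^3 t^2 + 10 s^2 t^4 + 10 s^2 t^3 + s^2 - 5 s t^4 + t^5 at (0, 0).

The Hessian of f at 0 is [[2, 0], [0, 0]] with rank 1, so corank 1. A Groebner basis of the Jacobian ideal J(f) in C{s,t} is {t^4, s}; counting standard monomials gives mu = 4. Corank 1: A-series; mu = 4 gives A_4.

Type A_4, Milnor number mu = 4.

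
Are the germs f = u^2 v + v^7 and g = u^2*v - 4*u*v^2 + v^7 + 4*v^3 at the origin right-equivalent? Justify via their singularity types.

Yes.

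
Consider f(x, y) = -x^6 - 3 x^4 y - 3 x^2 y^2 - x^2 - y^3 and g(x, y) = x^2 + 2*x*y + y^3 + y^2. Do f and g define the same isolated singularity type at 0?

Yes.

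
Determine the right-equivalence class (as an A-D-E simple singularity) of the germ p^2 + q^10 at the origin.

The Hessian of f at 0 is [[2, 0], [0, 0]] with rank 1, so corank 1. A Groebner basis of the Jacobian ideal J(f) in C{p,q} is {q^9, p}; counting standard monomials gives mu = 9. Corank 1: A-series; mu = 9 gives A_9.

A_9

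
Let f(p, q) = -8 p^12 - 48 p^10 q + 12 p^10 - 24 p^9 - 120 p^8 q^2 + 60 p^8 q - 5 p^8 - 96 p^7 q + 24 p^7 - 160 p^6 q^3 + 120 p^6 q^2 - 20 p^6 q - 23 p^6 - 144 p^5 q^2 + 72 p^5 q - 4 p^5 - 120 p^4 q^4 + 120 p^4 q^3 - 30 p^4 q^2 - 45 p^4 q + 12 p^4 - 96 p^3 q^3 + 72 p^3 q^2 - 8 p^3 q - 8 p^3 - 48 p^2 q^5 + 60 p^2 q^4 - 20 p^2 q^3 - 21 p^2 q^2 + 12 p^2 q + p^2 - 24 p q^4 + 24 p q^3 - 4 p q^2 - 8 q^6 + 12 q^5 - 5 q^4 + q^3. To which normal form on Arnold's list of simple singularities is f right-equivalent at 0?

A_2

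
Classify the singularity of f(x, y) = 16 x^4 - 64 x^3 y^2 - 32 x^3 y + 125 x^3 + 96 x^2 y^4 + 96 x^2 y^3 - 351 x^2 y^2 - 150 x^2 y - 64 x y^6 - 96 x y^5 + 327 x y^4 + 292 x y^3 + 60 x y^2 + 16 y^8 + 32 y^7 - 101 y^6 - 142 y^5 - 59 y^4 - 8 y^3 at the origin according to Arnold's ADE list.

E6

The Hessian of f at 0 has rank 0. Corank 2; j^3 = (5*x - 2*y)^3 is a perfect cube, so E-series; the 4-jet and mu = 6 give E_6.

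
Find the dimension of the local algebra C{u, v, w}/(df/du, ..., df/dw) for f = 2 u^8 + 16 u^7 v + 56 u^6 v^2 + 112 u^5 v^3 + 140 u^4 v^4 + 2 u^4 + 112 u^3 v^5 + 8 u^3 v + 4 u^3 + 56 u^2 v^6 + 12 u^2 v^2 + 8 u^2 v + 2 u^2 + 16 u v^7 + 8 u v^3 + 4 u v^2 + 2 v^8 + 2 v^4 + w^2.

The Hessian of f at 0 is [[4, 0, 0], [0, 0, 0], [0, 0, 2]] with rank 2, so corank 1. A Groebner basis of the Jacobian ideal J(f) in C{u,v,w} is {u*v^3 - 8*u*v^2 - 9*u*v - 2*u - 5*v^3 - 2*v^2, 14*u*v^2 + 14*u*v + 3*u + v^4 + 8*v^3 + 3*v^2, u^2 + 2*u*v + u + v^2, w}; counting standard monomials gives mu = 7. Corank 1: A-series; mu = 7 gives A_7.

7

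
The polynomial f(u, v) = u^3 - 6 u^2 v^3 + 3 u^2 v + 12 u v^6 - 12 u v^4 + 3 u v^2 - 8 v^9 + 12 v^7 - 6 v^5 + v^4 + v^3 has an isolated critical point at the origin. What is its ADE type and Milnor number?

Type E6, Milnor number mu = 6.

The Hessian of f at 0 has rank 0. Corank 2; j^3 = (u + v)^3 is a perfect cube, so E-series; the 4-jet and mu = 6 give E_6.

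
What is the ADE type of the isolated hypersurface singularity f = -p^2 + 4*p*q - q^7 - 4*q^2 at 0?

A_6

The Hessian of f at 0 is [[-2, 4], [4, -8]] with rank 1, so corank 1. A Groebner basis of the Jacobian ideal J(f) in C{p,q} is {q^6, p - 2*q}; counting standard monomials gives mu = 6. Corank 1: A-series; mu = 6 gives A_6.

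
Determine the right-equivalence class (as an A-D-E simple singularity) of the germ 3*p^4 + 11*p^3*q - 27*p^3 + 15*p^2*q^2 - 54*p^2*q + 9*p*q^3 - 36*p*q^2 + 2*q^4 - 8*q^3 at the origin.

The Hessian of f at 0 has rank 0. Corank 2; j^3 = -(3*p + 2*q)^3 is a perfect cube, so E-series; the 4-jet and mu = 7 give E_7.

E7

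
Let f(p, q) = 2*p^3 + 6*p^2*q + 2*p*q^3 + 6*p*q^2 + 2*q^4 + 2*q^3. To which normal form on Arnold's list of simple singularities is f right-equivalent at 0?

E7

The Hessian of f at 0 has rank 0. Corank 2; j^3 = 2*(p + q)^3 is a perfect cube, so E-series; the 4-jet and mu = 7 give E_7.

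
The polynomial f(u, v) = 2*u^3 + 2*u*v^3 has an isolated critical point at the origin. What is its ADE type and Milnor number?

Type E_{7}, Milnor number mu = 7.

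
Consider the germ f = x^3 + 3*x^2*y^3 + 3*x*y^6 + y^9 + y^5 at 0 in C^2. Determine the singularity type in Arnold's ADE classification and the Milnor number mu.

Type E8, Milnor number mu = 8.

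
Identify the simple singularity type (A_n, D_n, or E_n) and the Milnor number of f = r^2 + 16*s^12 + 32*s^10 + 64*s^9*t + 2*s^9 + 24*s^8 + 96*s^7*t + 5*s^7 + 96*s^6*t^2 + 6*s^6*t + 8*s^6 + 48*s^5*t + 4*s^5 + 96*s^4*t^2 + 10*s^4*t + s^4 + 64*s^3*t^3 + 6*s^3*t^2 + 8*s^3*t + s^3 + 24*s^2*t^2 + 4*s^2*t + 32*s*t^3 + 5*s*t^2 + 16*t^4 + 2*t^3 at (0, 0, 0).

Type D5, Milnor number mu = 5.

The Hessian of f at 0 has rank 1. Corank 2; j^3 = (s + t)^2*(s + 2*t) has shape L^2 M (L != M), so D-series; mu = 5 gives D_5.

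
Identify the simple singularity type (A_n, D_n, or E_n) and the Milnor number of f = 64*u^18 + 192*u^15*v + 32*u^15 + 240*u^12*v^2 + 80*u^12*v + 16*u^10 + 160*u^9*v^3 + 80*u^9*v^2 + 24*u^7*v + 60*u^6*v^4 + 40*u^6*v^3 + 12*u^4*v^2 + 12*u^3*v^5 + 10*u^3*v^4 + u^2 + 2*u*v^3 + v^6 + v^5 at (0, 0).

The Hessian of f at 0 is [[2, 0], [0, 0]] with rank 1, so corank 1. A Groebner basis of the Jacobian ideal J(f) in C{u,v} is {u + v^3, u^2, u*v}; counting standard monomials gives mu = 4. Corank 1: A-series; mu = 4 gives A_4.

Type A4, Milnor number mu = 4.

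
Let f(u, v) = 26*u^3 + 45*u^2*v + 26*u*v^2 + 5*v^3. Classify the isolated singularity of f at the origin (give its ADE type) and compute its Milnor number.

Type D_4, Milnor number mu = 4.

The Hessian of f at 0 is [[0, 0], [0, 0]] with rank 0, so corank 2. A Groebner basis of the Jacobian ideal J(f) in C{u,v} is {v^3, u^2 + v^2/3, u*v}; counting standard monomials gives mu = 4. Corank 2; j^3 = (2*u + v)*(13*u^2 + 16*u*v + 5*v^2) splits into three distinct lines over C (the quadratic factor has nonzero discriminant), so D_4.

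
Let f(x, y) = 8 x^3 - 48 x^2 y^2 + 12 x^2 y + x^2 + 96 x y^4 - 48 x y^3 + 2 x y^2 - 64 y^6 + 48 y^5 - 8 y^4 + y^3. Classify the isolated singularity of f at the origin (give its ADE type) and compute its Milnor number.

Type A_{2}, Milnor number mu = 2.

The Hessian of f at 0 has rank 1. Corank 1: A-series; mu = 2 gives A_2.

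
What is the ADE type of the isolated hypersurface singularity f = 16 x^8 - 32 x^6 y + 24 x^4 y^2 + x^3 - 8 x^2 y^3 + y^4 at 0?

E_6

The Hessian of f at 0 has rank 0. Corank 2; j^3 = x^3 is a perfect cube, so E-series; the 4-jet and mu = 6 give E_6.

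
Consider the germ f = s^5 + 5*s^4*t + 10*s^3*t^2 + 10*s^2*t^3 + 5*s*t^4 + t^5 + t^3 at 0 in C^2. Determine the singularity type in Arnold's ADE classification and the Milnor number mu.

Type E_8, Milnor number mu = 8.

The Hessian of f at 0 has rank 0. Corank 2; j^3 = t^3 is a perfect cube, so E-series; the 5-jet and mu = 8 give E_8.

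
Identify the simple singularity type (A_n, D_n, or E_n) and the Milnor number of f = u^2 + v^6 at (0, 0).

Type A_5, Milnor number mu = 5.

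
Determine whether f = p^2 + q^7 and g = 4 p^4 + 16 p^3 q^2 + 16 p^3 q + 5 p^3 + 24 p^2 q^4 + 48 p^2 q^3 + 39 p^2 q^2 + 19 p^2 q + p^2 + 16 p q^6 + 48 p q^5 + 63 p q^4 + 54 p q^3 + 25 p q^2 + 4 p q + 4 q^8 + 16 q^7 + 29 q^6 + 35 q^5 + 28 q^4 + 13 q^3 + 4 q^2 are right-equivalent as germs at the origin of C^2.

No.

The Hessian of f at 0 has rank 1. Corank 1: A-series; mu = 6 gives A_6. The Hessian of g at 0 has rank 1. Corank 1: A-series; mu = 2 gives A_2. f is A_6 but g is A_2, hence not right-equivalent.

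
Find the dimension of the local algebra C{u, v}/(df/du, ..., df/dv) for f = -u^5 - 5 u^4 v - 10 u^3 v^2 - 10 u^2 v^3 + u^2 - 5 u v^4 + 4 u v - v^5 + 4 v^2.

The Hessian of f at 0 is [[2, 4], [4, 8]] with rank 1, so corank 1. A Groebner basis of the Jacobian ideal J(f) in C{u,v} is {v^4, u + 2*v}; counting standard monomials gives mu = 4. Corank 1: A-series; mu = 4 gives A_4.

4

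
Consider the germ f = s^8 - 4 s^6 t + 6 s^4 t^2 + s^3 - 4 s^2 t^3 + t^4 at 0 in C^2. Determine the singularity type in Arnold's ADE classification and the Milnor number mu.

Type E6, Milnor number mu = 6.

The Hessian of f at 0 has rank 0. Corank 2; j^3 = s^3 is a perfect cube, so E-series; the 4-jet and mu = 6 give E_6.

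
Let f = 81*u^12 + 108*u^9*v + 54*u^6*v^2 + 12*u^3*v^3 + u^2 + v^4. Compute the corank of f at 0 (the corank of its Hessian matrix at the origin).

Hessian at 0 has rank 1.

1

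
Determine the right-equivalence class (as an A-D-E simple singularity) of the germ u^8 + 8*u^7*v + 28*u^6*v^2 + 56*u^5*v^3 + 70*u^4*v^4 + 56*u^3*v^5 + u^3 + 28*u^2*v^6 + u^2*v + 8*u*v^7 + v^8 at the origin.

D9

The Hessian of f at 0 is [[0, 0], [0, 0]] with rank 0, so corank 2. A Groebner basis of the Jacobian ideal J(f) in C{u,v} is {-u*v/8 + v^7, u*v^2, u^2 + u*v}; counting standard monomials gives mu = 9. Corank 2; j^3 = u^2*(u + v) has shape L^2 M (L != M), so D-series; mu = 9 gives D_9.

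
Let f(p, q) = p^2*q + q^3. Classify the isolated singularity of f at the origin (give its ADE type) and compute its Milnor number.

The Hessian of f at 0 is [[0, 0], [0, 0]] with rank 0, so corank 2. A Groebner basis of the Jacobian ideal J(f) in C{p,q} is {q^3, p^2 + 3*q^2, p*q}; counting standard monomials gives mu = 4. Corank 2; j^3 = q*(p^2 + q^2) splits into three distinct lines over C (the quadratic factor has nonzero discriminant), so D_4.

Type D_{4}, Milnor number mu = 4.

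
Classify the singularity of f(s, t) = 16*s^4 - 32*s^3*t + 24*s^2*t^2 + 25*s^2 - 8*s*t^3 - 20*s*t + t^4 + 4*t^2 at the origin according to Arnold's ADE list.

A3

The Hessian of f at 0 is [[50, -20], [-20, 8]] with rank 1, so corank 1. A Groebner basis of the Jacobian ideal J(f) in C{s,t} is {t^3, s - 2*t/5}; counting standard monomials gives mu = 3. Corank 1: A-series; mu = 3 gives A_3.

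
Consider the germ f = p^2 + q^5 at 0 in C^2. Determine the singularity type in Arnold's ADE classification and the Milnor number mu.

Type A_4, Milnor number mu = 4.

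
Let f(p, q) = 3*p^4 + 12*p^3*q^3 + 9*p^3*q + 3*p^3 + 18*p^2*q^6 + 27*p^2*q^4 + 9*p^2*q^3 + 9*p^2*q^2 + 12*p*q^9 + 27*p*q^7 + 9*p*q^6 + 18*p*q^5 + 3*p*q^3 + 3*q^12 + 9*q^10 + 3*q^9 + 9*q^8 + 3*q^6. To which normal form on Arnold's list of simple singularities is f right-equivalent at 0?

The Hessian of f at 0 has rank 0. Corank 2; j^3 = 3*p^3 is a perfect cube, so E-series; the 4-jet and mu = 7 give E_7.

E_7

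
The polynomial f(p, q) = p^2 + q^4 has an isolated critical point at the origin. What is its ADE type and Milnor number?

Type A_3, Milnor number mu = 3.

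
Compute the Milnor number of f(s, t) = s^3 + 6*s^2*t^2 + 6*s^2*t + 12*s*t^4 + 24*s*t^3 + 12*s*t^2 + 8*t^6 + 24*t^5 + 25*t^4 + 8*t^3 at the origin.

6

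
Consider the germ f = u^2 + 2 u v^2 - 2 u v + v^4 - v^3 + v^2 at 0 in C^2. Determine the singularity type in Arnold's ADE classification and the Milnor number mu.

Type A_{2}, Milnor number mu = 2.

The Hessian of f at 0 is [[2, -2], [-2, 2]] with rank 1, so corank 1. A Groebner basis of the Jacobian ideal J(f) in C{u,v} is {v^2, u - v}; counting standard monomials gives mu = 2. Corank 1: A-series; mu = 2 gives A_2.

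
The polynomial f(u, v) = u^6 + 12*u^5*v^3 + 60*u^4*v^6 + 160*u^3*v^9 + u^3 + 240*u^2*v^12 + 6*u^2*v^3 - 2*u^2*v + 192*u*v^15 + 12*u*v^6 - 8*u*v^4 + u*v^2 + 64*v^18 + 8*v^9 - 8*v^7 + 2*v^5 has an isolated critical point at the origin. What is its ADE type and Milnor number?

The Hessian of f at 0 is [[0, 0], [0, 0]] with rank 0, so corank 2. A Groebner basis of the Jacobian ideal J(f) in C{u,v} is {u^2/2 - u*v/2 + v^4, u^3 - u^2 + 2*u*v - v^3 - v^2, u^2*v - 2*u^2/3 + 4*u*v/3 - v^3 - 2*v^2/3, -u^2/3 + u*v^2 + 2*u*v/3 - v^3 - v^2/3}; counting standard monomials gives mu = 7. Corank 2; j^3 = u*(u - v)^2 has shape L^2 M (L != M), so D-series; mu = 7 gives D_7.

Type D_{7}, Milnor number mu = 7.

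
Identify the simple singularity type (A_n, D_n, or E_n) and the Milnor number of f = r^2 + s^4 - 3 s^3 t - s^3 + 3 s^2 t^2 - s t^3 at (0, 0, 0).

Type E_{7}, Milnor number mu = 7.

The Hessian of f at 0 has rank 1. Corank 2; j^3 = -s^3 is a perfect cube, so E-series; the 4-jet and mu = 7 give E_7.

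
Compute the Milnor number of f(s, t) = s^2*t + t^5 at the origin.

6

The Hessian of f at 0 is [[0, 0], [0, 0]] with rank 0, so corank 2. A Groebner basis of the Jacobian ideal J(f) in C{s,t} is {s^2/5 + t^4, s^3, s*t}; counting standard monomials gives mu = 6. Corank 2; j^3 = s^2*t has shape L^2 M (L != M), so D-series; mu = 6 gives D_6.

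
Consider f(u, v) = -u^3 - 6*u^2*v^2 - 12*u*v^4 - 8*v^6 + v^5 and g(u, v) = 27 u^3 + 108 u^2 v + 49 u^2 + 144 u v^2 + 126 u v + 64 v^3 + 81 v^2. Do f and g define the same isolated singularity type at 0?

No.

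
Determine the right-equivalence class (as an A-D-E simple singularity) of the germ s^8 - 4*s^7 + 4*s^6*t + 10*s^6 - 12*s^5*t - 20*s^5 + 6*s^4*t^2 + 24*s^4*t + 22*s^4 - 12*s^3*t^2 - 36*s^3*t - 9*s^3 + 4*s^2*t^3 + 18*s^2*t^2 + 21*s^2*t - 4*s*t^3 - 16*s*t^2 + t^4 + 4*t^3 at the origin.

The Hessian of f at 0 is [[0, 0], [0, 0]] with rank 0, so corank 2. A Groebner basis of the Jacobian ideal J(f) in C{s,t} is {s*t^2 - 27*s*t/10 + 9*t^2/5, -81*s*t/20 + t^3 + 27*t^2/10, s^2 - 19*s*t/15 + 2*t^2/5}; counting standard monomials gives mu = 5. Corank 2; j^3 = -(s - t)*(3*s - 2*t)^2 has shape L^2 M (L != M), so D-series; mu = 5 gives D_5.

D5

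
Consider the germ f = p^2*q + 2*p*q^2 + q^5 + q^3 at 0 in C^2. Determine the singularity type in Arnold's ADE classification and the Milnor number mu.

Type D_{6}, Milnor number mu = 6.

The Hessian of f at 0 has rank 0. Corank 2; j^3 = q*(p + q)^2 has shape L^2 M (L != M), so D-series; mu = 6 gives D_6.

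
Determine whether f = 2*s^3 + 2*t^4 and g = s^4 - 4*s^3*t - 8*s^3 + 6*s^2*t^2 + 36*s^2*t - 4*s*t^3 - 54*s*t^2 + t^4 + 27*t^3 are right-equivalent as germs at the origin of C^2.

Yes.

The Hessian of f at 0 is [[0, 0], [0, 0]] with rank 0, so corank 2. A Groebner basis of the Jacobian ideal J(f) in C{s,t} is {t^3, s^2}; counting standard monomials gives mu = 6. Corank 2; j^3 = 2*s^3 is a perfect cube, so E-series; the 4-jet and mu = 6 give E_6. The Hessian of g at 0 is [[0, 0], [0, 0]] with rank 0, so corank 2. A Groebner basis of the Jacobian ideal J(g) in C{s,t} is {t^4, s*t^2 - 4*t^3/3, s^2 - 3*s*t + 9*t^2/4}; counting standard monomials gives mu = 6. Corank 2; j^3 = -(2*s - 3*t)^3 is a perfect cube, so E-series; the 4-jet and mu = 6 give E_6. Both have type E_6, hence right-equivalent.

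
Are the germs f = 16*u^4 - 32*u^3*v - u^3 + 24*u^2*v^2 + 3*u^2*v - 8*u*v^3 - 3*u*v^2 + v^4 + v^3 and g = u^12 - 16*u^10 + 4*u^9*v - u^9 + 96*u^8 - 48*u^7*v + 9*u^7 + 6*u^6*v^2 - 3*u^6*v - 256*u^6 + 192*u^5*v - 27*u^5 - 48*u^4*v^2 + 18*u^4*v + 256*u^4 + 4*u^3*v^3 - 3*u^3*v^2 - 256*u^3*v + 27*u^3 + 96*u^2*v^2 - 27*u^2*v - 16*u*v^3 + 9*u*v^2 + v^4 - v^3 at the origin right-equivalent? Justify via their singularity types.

The Hessian of f at 0 is [[0, 0], [0, 0]] with rank 0, so corank 2. A Groebner basis of the Jacobian ideal J(f) in C{u,v} is {v^4, u*v^2 - 5*v^3/6, u^2 - 2*u*v + v^2}; counting standard monomials gives mu = 6. Corank 2; j^3 = -(u - v)^3 is a perfect cube, so E-series; the 4-jet and mu = 6 give E_6. The Hessian of g at 0 is [[0, 0], [0, 0]] with rank 0, so corank 2. A Groebner basis of the Jacobian ideal J(g) in C{u,v} is {v^4, u*v^2 - 11*v^3/36, u^2 - 2*u*v/3 + v^2/9}; counting standard monomials gives mu = 6. Corank 2; j^3 = (3*u - v)^3 is a perfect cube, so E-series; the 4-jet and mu = 6 give E_6. Both have type E_6, hence right-equivalent.

Yes.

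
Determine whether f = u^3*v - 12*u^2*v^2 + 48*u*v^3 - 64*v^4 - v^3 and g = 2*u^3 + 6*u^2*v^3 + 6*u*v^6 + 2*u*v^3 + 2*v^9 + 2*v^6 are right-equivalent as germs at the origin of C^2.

The Hessian of f at 0 is [[0, 0], [0, 0]] with rank 0, so corank 2. A Groebner basis of the Jacobian ideal J(f) in C{u,v} is {u^3 - 48*u*v^2 - 3*v^2, u^2*v - 8*u*v^2, v^3}; counting standard monomials gives mu = 7. Corank 2; j^3 = -v^3 is a perfect cube, so E-series; the 4-jet and mu = 7 give E_7. The Hessian of g at 0 is [[0, 0], [0, 0]] with rank 0, so corank 2. A Groebner basis of the Jacobian ideal J(g) in C{u,v} is {u^3, u*v^2, 3*u^2 + v^3}; counting standard monomials gives mu = 7. Corank 2; j^3 = 2*u^3 is a perfect cube, so E-series; the 4-jet and mu = 7 give E_7. Both have type E_7, hence right-equivalent.

Yes.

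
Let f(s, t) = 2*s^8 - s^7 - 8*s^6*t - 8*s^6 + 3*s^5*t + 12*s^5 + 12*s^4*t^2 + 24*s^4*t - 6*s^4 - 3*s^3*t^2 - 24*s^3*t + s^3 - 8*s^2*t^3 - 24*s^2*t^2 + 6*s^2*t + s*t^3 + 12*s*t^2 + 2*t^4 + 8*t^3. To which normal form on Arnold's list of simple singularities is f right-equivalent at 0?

The Hessian of f at 0 is [[0, 0], [0, 0]] with rank 0, so corank 2. A Groebner basis of the Jacobian ideal J(f) in C{s,t} is {-3*s^2/220 - 3*s*t/55 + t^4 - t^3/220 - 3*t^2/55, s^3 - 147*s^2/110 - 294*s*t/55 + 831*t^3/110 - 294*t^2/55, s^2*t + 97*s^2/220 + 97*s*t/55 - 2543*t^3/660 + 97*t^2/55, -6*s^2/55 + s*t^2 - 24*s*t/55 + 108*t^3/55 - 24*t^2/55}; counting standard monomials gives mu = 7. Corank 2; j^3 = (s + 2*t)^3 is a perfect cube, so E-series; the 4-jet and mu = 7 give E_7.

E7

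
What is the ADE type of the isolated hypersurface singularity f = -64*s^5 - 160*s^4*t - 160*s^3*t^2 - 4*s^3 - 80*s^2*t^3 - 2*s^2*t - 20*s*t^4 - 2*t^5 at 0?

The Hessian of f at 0 has rank 0. Corank 2; j^3 = -2*s^2*(2*s + t) has shape L^2 M (L != M), so D-series; mu = 6 gives D_6.

D_6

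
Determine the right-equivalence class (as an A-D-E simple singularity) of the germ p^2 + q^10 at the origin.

The Hessian of f at 0 has rank 1. Corank 1: A-series; mu = 9 gives A_9.

A9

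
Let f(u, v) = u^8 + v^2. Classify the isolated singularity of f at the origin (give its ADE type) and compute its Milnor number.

Type A7, Milnor number mu = 7.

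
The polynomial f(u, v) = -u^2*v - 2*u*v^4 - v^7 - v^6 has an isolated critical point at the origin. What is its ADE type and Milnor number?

The Hessian of f at 0 is [[0, 0], [0, 0]] with rank 0, so corank 2. A Groebner basis of the Jacobian ideal J(f) in C{u,v} is {u*v + v^4, u^3, u^2*v, -u^2/6 + u*v^2}; counting standard monomials gives mu = 7. Corank 2; j^3 = -u^2*v has shape L^2 M (L != M), so D-series; mu = 7 gives D_7.

Type D_{7}, Milnor number mu = 7.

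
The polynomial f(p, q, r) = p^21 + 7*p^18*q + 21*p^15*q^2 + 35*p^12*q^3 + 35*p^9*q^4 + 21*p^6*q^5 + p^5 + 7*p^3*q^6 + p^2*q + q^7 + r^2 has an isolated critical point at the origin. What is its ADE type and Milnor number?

Type D_{8}, Milnor number mu = 8.

The Hessian of f at 0 is [[0, 0, 0], [0, 0, 0], [0, 0, 2]] with rank 1, so corank 2. A Groebner basis of the Jacobian ideal J(f) in C{p,q,r} is {p^2/7 + q^6, p^3, p*q, r}; counting standard monomials gives mu = 8. Corank 2; j^3 = p^2*q has shape L^2 M (L != M), so D-series; mu = 8 gives D_8.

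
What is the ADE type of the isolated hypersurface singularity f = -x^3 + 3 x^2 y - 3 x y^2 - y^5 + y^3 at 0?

E_8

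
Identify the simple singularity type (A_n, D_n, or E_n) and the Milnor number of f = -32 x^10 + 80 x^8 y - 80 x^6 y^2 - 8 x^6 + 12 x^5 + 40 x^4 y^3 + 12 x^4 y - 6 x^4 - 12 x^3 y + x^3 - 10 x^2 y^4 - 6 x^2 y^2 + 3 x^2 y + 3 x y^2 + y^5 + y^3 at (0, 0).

Type E_{8}, Milnor number mu = 8.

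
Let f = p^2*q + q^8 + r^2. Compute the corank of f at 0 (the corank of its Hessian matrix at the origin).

2

Hessian at 0 has rank 1.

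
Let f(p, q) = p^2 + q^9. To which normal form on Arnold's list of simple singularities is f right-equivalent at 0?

The Hessian of f at 0 has rank 1. Corank 1: A-series; mu = 8 gives A_8.

A8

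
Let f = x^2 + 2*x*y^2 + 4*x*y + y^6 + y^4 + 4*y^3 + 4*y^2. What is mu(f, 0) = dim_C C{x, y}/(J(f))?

5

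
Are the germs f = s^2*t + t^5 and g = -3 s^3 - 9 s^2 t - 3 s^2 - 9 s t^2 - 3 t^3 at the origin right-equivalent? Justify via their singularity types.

No.

The Hessian of f at 0 is [[0, 0], [0, 0]] with rank 0, so corank 2. A Groebner basis of the Jacobian ideal J(f) in C{s,t} is {s^2/5 + t^4, s^3, s*t}; counting standard monomials gives mu = 6. Corank 2; j^3 = s^2*t has shape L^2 M (L != M), so D-series; mu = 6 gives D_6. The Hessian of g at 0 is [[-6, 0], [0, 0]] with rank 1, so corank 1. A Groebner basis of the Jacobian ideal J(g) in C{s,t} is {t^2, s}; counting standard monomials gives mu = 2. Corank 1: A-series; mu = 2 gives A_2. f is D_6 but g is A_2, hence not right-equivalent.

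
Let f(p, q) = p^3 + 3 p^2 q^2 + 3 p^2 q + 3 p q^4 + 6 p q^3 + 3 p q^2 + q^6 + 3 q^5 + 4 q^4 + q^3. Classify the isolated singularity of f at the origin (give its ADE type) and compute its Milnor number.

The Hessian of f at 0 is [[0, 0], [0, 0]] with rank 0, so corank 2. A Groebner basis of the Jacobian ideal J(f) in C{p,q} is {p^3 + 3*p^2/2 + 3*p*q + 3*q^2/2, p^2*q - p^2 - 2*p*q - q^2, p^2/2 + p*q^2 + p*q + q^2/2, q^3}; counting standard monomials gives mu = 6. Corank 2; j^3 = (p + q)^3 is a perfect cube, so E-series; the 4-jet and mu = 6 give E_6.

Type E_{6}, Milnor number mu = 6.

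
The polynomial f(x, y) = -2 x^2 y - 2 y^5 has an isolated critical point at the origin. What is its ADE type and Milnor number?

Type D_6, Milnor number mu = 6.

The Hessian of f at 0 has rank 0. Corank 2; j^3 = -2*x^2*y has shape L^2 M (L != M), so D-series; mu = 6 gives D_6.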